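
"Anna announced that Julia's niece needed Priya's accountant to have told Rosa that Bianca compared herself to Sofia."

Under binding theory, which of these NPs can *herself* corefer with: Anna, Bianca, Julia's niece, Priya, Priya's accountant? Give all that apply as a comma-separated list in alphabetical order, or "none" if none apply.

Bianca

*herself* is a reflexive; Principle A requires it to be bound within its binding domain — the clause headed by 'compared'.
— Anna: subject of the matrix clause; c-commands the reflexive but lies outside its binding domain — cannot bind it (Principle A).
— Bianca: subject of the clause headed by 'compared'; c-commands the reflexive within its binding domain — allowed (Principle A).
— Julia's niece: subject of the clause headed by 'needed'; c-commands the reflexive but lies outside its binding domain — cannot bind it (Principle A).
— Priya: possessor inside the subject DP of the clause headed by 'told'; does not c-command the reflexive — cannot bind it (Principle A).
— Priya's accountant: subject of the clause headed by 'told'; c-commands the reflexive but lies outside its binding domain — cannot bind it (Principle A).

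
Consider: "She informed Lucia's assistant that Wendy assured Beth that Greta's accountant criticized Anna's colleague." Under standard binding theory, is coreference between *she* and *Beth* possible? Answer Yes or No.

No

*Beth* is an R-expression; Principle C requires it to be free (not bound by any c-commanding expression).
— she: subject of the matrix clause; the pronoun c-commands the R-expression — coreference blocked (Principle C).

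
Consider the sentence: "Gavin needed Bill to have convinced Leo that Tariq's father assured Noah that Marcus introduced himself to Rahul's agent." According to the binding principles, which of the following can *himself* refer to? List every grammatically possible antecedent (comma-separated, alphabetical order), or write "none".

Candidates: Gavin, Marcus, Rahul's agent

*himself* is a reflexive; Principle A requires it to be bound within its binding domain — the clause headed by 'introduced'.
— Gavin: subject of the matrix clause; c-commands the reflexive but lies outside its binding domain — cannot bind it (Principle A).
— Marcus: subject of the clause headed by 'introduced'; c-commands the reflexive within its binding domain — allowed (Principle A).
— Rahul's agent: second object of the clause headed by 'introduced'; does not c-command the reflexive — cannot bind it (Principle A).

Marcus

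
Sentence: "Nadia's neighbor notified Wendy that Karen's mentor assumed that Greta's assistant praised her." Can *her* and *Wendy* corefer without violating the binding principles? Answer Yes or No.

*Wendy* is an R-expression; Principle C requires it to be free (not bound by any c-commanding expression).
— her: object of the clause headed by 'praised'; the pronoun does not c-command the R-expression — coreference allowed.

Yes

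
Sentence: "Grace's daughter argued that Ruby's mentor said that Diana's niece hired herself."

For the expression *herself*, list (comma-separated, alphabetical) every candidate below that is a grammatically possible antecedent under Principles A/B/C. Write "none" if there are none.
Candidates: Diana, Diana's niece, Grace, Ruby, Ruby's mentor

Diana's niece

*herself* is a reflexive; Principle A requires it to be bound within its binding domain — the clause headed by 'hired'.
— Diana: possessor inside the subject DP of the clause headed by 'hired'; does not c-command the reflexive — cannot bind it (Principle A).
— Diana's niece: subject of the clause headed by 'hired'; c-commands the reflexive within its binding domain — allowed (Principle A).
— Grace: possessor inside the subject DP of the matrix clause; does not c-command the reflexive — cannot bind it (Principle A).
— Ruby: possessor inside the subject DP of the clause headed by 'said'; does not c-command the reflexive — cannot bind it (Principle A).
— Ruby's mentor: subject of the clause headed by 'said'; c-commands the reflexive but lies outside its binding domain — cannot bind it (Principle A).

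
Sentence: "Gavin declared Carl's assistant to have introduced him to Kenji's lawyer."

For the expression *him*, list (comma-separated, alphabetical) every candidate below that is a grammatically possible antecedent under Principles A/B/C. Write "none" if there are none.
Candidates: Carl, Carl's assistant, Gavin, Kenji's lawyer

Carl, Gavin

*him* is a pronoun; Principle B requires it to be free in its binding domain — the clause headed by 'introduced'.
— Carl: possessor inside the subject DP of the clause headed by 'introduced'; does not c-command the pronoun — Principle B does not apply; allowed.
— Carl's assistant: subject of the clause headed by 'introduced'; c-commands the pronoun within its binding domain — blocked (Principle B).
— Gavin: subject of the matrix clause; c-commands the pronoun but lies outside its binding domain — allowed.
— Kenji's lawyer: second object of the clause headed by 'introduced'; is c-commanded by the pronoun; coreference would bind this R-expression — blocked (Principle C).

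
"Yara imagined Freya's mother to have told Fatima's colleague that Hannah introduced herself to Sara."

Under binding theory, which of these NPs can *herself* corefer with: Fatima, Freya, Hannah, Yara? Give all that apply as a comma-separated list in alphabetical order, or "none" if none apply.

Hannah

*herself* is a reflexive; Principle A requires it to be bound within its binding domain — the clause headed by 'introduced'.
— Fatima: possessor inside the object DP of the clause headed by 'told'; does not c-command the reflexive — cannot bind it (Principle A).
— Freya: possessor inside the subject DP of the clause headed by 'told'; does not c-command the reflexive — cannot bind it (Principle A).
— Hannah: subject of the clause headed by 'introduced'; c-commands the reflexive within its binding domain — allowed (Principle A).
— Yara: subject of the matrix clause; c-commands the reflexive but lies outside its binding domain — cannot bind it (Principle A).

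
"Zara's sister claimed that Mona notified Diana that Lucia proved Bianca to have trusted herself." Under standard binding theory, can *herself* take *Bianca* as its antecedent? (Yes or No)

Yes

*herself* is a reflexive; Principle A requires it to be bound within its binding domain — the clause headed by 'trusted'.
— Bianca: subject of the clause headed by 'trusted'; c-commands the reflexive within its binding domain — allowed (Principle A).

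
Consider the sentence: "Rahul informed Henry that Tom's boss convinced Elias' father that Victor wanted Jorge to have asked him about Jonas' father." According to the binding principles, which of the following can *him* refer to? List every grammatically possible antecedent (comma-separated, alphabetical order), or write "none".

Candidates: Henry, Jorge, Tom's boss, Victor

Henry, Tom's boss, Victor

*him* is a pronoun; Principle B requires it to be free in its binding domain — the clause headed by 'asked'.
— Henry: object of the matrix clause; c-commands the pronoun but lies outside its binding domain — allowed.
— Jorge: subject of the clause headed by 'asked'; c-commands the pronoun within its binding domain — blocked (Principle B).
— Tom's boss: subject of the clause headed by 'convinced'; c-commands the pronoun but lies outside its binding domain — allowed.
— Victor: subject of the clause headed by 'wanted'; c-commands the pronoun but lies outside its binding domain — allowed.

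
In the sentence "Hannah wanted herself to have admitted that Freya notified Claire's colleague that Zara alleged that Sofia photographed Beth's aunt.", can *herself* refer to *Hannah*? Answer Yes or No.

*herself* is a reflexive; Principle A requires it to be bound within its binding domain — the matrix clause.
— Hannah: subject of the matrix clause; c-commands the reflexive within its binding domain — allowed (Principle A).

Yes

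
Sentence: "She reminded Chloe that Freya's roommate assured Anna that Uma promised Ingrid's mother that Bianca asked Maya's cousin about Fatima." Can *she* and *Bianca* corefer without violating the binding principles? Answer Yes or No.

*Bianca* is an R-expression; Principle C requires it to be free (not bound by any c-commanding expression).
— she: subject of the matrix clause; the pronoun c-commands the R-expression — coreference blocked (Principle C).

No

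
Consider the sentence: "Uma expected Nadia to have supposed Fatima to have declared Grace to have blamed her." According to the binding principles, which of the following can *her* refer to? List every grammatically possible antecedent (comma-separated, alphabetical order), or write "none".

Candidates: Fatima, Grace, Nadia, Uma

*her* is a pronoun; Principle B requires it to be free in its binding domain — the clause headed by 'blamed'.
— Fatima: subject of the clause headed by 'declared'; c-commands the pronoun but lies outside its binding domain — allowed.
— Grace: subject of the clause headed by 'blamed'; c-commands the pronoun within its binding domain — blocked (Principle B).
— Nadia: subject of the clause headed by 'supposed'; c-commands the pronoun but lies outside its binding domain — allowed.
— Uma: subject of the matrix clause; c-commands the pronoun but lies outside its binding domain — allowed.

Fatima, Nadia, Uma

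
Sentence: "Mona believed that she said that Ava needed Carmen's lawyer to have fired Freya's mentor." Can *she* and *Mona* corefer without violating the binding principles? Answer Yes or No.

Yes

*Mona* is an R-expression; Principle C requires it to be free (not bound by any c-commanding expression).
— she: subject of the clause headed by 'said'; the pronoun does not c-command the R-expression — coreference allowed.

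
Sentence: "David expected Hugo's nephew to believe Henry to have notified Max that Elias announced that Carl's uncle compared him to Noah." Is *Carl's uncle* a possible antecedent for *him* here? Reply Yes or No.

No

*him* is a pronoun; Principle B requires it to be free in its binding domain — the clause headed by 'compared'.
— Carl's uncle: subject of the clause headed by 'compared'; c-commands the pronoun within its binding domain — blocked (Principle B).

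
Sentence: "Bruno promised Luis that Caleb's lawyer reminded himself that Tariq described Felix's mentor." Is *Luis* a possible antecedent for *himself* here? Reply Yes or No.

*himself* is a reflexive; Principle A requires it to be bound within its binding domain — the clause headed by 'reminded'.
— Luis: object of the matrix clause; c-commands the reflexive but lies outside its binding domain — cannot bind it (Principle A).

No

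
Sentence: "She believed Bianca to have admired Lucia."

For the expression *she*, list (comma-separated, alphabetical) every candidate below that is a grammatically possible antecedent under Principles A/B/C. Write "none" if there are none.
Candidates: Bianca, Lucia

none

*she* is a pronoun; Principle B requires it to be free in its binding domain — the matrix clause.
— Bianca: subject of the clause headed by 'admired'; is c-commanded by the pronoun; coreference would bind this R-expression — blocked (Principle C).
— Lucia: object of the clause headed by 'admired'; is c-commanded by the pronoun; coreference would bind this R-expression — blocked (Principle C).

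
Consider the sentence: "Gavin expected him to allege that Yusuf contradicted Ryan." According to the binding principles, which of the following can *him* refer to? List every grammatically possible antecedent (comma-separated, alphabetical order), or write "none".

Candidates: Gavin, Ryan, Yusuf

none

*him* is a pronoun; Principle B requires it to be free in its binding domain — the matrix clause.
— Gavin: subject of the matrix clause; c-commands the pronoun within its binding domain — blocked (Principle B).
— Ryan: object of the clause headed by 'contradicted'; is c-commanded by the pronoun; coreference would bind this R-expression — blocked (Principle C).
— Yusuf: subject of the clause headed by 'contradicted'; is c-commanded by the pronoun; coreference would bind this R-expression — blocked (Principle C).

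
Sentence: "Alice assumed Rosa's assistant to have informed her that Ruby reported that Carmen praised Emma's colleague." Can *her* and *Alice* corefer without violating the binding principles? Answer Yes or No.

Yes

*Alice* is an R-expression; Principle C requires it to be free (not bound by any c-commanding expression).
— her: object of the clause headed by 'informed'; the pronoun does not c-command the R-expression — coreference allowed.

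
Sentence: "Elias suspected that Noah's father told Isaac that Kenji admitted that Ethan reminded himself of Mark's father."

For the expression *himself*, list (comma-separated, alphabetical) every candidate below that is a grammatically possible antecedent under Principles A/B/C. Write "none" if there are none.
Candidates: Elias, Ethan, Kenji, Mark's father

*himself* is a reflexive; Principle A requires it to be bound within its binding domain — the clause headed by 'reminded'.
— Elias: subject of the matrix clause; c-commands the reflexive but lies outside its binding domain — cannot bind it (Principle A).
— Ethan: subject of the clause headed by 'reminded'; c-commands the reflexive within its binding domain — allowed (Principle A).
— Kenji: subject of the clause headed by 'admitted'; c-commands the reflexive but lies outside its binding domain — cannot bind it (Principle A).
— Mark's father: second object of the clause headed by 'reminded'; does not c-command the reflexive — cannot bind it (Principle A).

Ethan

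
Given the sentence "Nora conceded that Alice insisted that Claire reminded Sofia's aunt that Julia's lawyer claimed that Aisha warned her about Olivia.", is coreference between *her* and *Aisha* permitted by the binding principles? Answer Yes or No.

No

*her* is a pronoun; Principle B requires it to be free in its binding domain — the clause headed by 'warned'.
— Aisha: subject of the clause headed by 'warned'; c-commands the pronoun within its binding domain — blocked (Principle B).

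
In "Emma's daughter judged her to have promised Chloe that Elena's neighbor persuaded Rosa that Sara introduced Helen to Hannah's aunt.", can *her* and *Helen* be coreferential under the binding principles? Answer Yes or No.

*Helen* is an R-expression; Principle C requires it to be free (not bound by any c-commanding expression).
— her: subject of the clause headed by 'promised'; the pronoun c-commands the R-expression — coreference blocked (Principle C).

No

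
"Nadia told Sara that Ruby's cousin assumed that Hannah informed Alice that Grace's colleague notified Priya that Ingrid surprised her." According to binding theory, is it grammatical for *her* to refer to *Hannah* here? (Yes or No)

*Hannah* is an R-expression; Principle C requires it to be free (not bound by any c-commanding expression).
— her: object of the clause headed by 'surprised'; the pronoun does not c-command the R-expression — coreference allowed.

Yes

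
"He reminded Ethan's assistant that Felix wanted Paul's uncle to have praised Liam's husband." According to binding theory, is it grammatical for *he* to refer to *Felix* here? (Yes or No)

No

*Felix* is an R-expression; Principle C requires it to be free (not bound by any c-commanding expression).
— he: subject of the matrix clause; the pronoun c-commands the R-expression — coreference blocked (Principle C).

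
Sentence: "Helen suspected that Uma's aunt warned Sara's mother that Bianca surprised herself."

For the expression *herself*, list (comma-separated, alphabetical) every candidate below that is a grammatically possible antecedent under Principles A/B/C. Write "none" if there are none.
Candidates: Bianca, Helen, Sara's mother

*herself* is a reflexive; Principle A requires it to be bound within its binding domain — the clause headed by 'surprised'.
— Bianca: subject of the clause headed by 'surprised'; c-commands the reflexive within its binding domain — allowed (Principle A).
— Helen: subject of the matrix clause; c-commands the reflexive but lies outside its binding domain — cannot bind it (Principle A).
— Sara's mother: object of the clause headed by 'warned'; c-commands the reflexive but lies outside its binding domain — cannot bind it (Principle A).

Bianca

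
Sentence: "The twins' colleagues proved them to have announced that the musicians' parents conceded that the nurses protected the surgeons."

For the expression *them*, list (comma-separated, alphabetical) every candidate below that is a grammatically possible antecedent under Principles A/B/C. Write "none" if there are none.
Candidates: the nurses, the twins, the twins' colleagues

the twins

*them* is a pronoun; Principle B requires it to be free in its binding domain — the matrix clause.
— the nurses: subject of the clause headed by 'protected'; is c-commanded by the pronoun; coreference would bind this R-expression — blocked (Principle C).
— the twins: possessor inside the subject DP of the matrix clause; does not c-command the pronoun — Principle B does not apply; allowed.
— the twins' colleagues: subject of the matrix clause; c-commands the pronoun within its binding domain — blocked (Principle B).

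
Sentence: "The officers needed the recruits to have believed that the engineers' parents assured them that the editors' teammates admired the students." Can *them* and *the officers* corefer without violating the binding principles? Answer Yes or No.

*the officers* is an R-expression; Principle C requires it to be free (not bound by any c-commanding expression).
— them: object of the clause headed by 'assured'; the pronoun does not c-command the R-expression — coreference allowed.

Yes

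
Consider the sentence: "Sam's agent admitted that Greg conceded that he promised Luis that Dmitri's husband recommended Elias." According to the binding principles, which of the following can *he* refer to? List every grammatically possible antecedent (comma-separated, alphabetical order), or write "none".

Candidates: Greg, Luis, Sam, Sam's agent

Greg, Sam, Sam's agent

*he* is a pronoun; Principle B requires it to be free in its binding domain — the clause headed by 'promised'.
— Greg: subject of the clause headed by 'conceded'; c-commands the pronoun but lies outside its binding domain — allowed.
— Luis: object of the clause headed by 'promised'; is c-commanded by the pronoun; coreference would bind this R-expression — blocked (Principle C).
— Sam: possessor inside the subject DP of the matrix clause; does not c-command the pronoun — Principle B does not apply; allowed.
— Sam's agent: subject of the matrix clause; c-commands the pronoun but lies outside its binding domain — allowed.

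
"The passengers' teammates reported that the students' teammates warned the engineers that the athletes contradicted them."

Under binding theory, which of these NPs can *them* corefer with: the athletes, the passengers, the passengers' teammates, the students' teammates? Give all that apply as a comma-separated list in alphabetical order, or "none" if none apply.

*them* is a pronoun; Principle B requires it to be free in its binding domain — the clause headed by 'contradicted'.
— the athletes: subject of the clause headed by 'contradicted'; c-commands the pronoun within its binding domain — blocked (Principle B).
— the passengers: possessor inside the subject DP of the matrix clause; does not c-command the pronoun — Principle B does not apply; allowed.
— the passengers' teammates: subject of the matrix clause; c-commands the pronoun but lies outside its binding domain — allowed.
— the students' teammates: subject of the clause headed by 'warned'; c-commands the pronoun but lies outside its binding domain — allowed.

the passengers, the passengers' teammates, the students' teammates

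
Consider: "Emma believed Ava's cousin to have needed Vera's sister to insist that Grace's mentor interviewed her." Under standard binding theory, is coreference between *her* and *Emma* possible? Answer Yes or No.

Yes

*Emma* is an R-expression; Principle C requires it to be free (not bound by any c-commanding expression).
— her: object of the clause headed by 'interviewed'; the pronoun does not c-command the R-expression — coreference allowed.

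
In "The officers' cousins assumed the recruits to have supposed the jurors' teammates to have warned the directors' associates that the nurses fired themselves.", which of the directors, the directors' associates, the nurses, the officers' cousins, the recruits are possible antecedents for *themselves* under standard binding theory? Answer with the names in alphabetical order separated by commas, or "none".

*themselves* is a reflexive; Principle A requires it to be bound within its binding domain — the clause headed by 'fired'.
— the directors: possessor inside the object DP of the clause headed by 'warned'; does not c-command the reflexive — cannot bind it (Principle A).
— the directors' associates: object of the clause headed by 'warned'; c-commands the reflexive but lies outside its binding domain — cannot bind it (Principle A).
— the nurses: subject of the clause headed by 'fired'; c-commands the reflexive within its binding domain — allowed (Principle A).
— the officers' cousins: subject of the matrix clause; c-commands the reflexive but lies outside its binding domain — cannot bind it (Principle A).
— the recruits: subject of the clause headed by 'supposed'; c-commands the reflexive but lies outside its binding domain — cannot bind it (Principle A).

the nurses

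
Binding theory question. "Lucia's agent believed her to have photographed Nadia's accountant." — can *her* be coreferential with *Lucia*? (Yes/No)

Yes

*her* is a pronoun; Principle B requires it to be free in its binding domain — the matrix clause.
— Lucia: possessor inside the subject DP of the matrix clause; does not c-command the pronoun — Principle B does not apply; allowed.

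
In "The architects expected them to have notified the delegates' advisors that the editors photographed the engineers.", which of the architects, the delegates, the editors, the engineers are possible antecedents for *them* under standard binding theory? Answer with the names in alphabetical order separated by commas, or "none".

*them* is a pronoun; Principle B requires it to be free in its binding domain — the matrix clause.
— the architects: subject of the matrix clause; c-commands the pronoun within its binding domain — blocked (Principle B).
— the delegates: possessor inside the object DP of the clause headed by 'notified'; is c-commanded by the pronoun; coreference would bind this R-expression — blocked (Principle C).
— the editors: subject of the clause headed by 'photographed'; is c-commanded by the pronoun; coreference would bind this R-expression — blocked (Principle C).
— the engineers: object of the clause headed by 'photographed'; is c-commanded by the pronoun; coreference would bind this R-expression — blocked (Principle C).

none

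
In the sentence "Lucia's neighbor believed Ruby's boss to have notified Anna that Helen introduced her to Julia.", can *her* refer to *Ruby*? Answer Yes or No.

Yes

*her* is a pronoun; Principle B requires it to be free in its binding domain — the clause headed by 'introduced'.
— Ruby: possessor inside the subject DP of the clause headed by 'notified'; does not c-command the pronoun — Principle B does not apply; allowed.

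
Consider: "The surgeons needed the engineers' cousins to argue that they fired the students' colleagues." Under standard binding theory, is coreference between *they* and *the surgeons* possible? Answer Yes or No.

Yes

*the surgeons* is an R-expression; Principle C requires it to be free (not bound by any c-commanding expression).
— they: subject of the clause headed by 'fired'; the pronoun does not c-command the R-expression — coreference allowed.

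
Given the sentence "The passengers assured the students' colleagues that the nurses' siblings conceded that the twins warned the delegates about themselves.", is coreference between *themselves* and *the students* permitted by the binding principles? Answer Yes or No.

*themselves* is a reflexive; Principle A requires it to be bound within its binding domain — the clause headed by 'warned'.
— the students: possessor inside the object DP of the matrix clause; does not c-command the reflexive — cannot bind it (Principle A).

No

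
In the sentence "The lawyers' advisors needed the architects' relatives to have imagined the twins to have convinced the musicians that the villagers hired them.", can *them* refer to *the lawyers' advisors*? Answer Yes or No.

*them* is a pronoun; Principle B requires it to be free in its binding domain — the clause headed by 'hired'.
— the lawyers' advisors: subject of the matrix clause; c-commands the pronoun but lies outside its binding domain — allowed.

Yes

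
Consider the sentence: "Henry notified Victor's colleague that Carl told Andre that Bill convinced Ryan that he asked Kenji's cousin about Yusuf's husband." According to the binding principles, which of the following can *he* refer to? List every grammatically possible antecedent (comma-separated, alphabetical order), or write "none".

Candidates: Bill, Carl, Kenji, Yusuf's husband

*he* is a pronoun; Principle B requires it to be free in its binding domain — the clause headed by 'asked'.
— Bill: subject of the clause headed by 'convinced'; c-commands the pronoun but lies outside its binding domain — allowed.
— Carl: subject of the clause headed by 'told'; c-commands the pronoun but lies outside its binding domain — allowed.
— Kenji: possessor inside the object DP of the clause headed by 'asked'; is c-commanded by the pronoun; coreference would bind this R-expression — blocked (Principle C).
— Yusuf's husband: second object of the clause headed by 'asked'; is c-commanded by the pronoun; coreference would bind this R-expression — blocked (Principle C).

Bill, Carl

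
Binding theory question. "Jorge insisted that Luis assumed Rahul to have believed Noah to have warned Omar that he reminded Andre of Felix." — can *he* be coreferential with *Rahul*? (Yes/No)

*he* is a pronoun; Principle B requires it to be free in its binding domain — the clause headed by 'reminded'.
— Rahul: subject of the clause headed by 'believed'; c-commands the pronoun but lies outside its binding domain — allowed.

Yes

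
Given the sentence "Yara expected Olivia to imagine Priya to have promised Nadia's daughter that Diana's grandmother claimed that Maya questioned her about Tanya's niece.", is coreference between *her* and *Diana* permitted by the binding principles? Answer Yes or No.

*her* is a pronoun; Principle B requires it to be free in its binding domain — the clause headed by 'questioned'.
— Diana: possessor inside the subject DP of the clause headed by 'claimed'; does not c-command the pronoun — Principle B does not apply; allowed.

Yes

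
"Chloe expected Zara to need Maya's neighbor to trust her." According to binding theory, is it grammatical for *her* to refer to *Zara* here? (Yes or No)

*Zara* is an R-expression; Principle C requires it to be free (not bound by any c-commanding expression).
— her: object of the clause headed by 'trust'; the pronoun does not c-command the R-expression — coreference allowed.

Yes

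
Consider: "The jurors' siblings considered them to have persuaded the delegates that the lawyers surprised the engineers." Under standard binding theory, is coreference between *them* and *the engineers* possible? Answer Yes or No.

*the engineers* is an R-expression; Principle C requires it to be free (not bound by any c-commanding expression).
— them: subject of the clause headed by 'persuaded'; the pronoun c-commands the R-expression — coreference blocked (Principle C).

No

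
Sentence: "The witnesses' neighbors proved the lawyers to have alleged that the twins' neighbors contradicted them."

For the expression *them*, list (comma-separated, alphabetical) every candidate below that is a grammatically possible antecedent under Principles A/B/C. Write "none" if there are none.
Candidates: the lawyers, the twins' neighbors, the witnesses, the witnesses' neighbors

*them* is a pronoun; Principle B requires it to be free in its binding domain — the clause headed by 'contradicted'.
— the lawyers: subject of the clause headed by 'alleged'; c-commands the pronoun but lies outside its binding domain — allowed.
— the twins' neighbors: subject of the clause headed by 'contradicted'; c-commands the pronoun within its binding domain — blocked (Principle B).
— the witnesses: possessor inside the subject DP of the matrix clause; does not c-command the pronoun — Principle B does not apply; allowed.
— the witnesses' neighbors: subject of the matrix clause; c-commands the pronoun but lies outside its binding domain — allowed.

the lawyers, the witnesses, the witnesses' neighbors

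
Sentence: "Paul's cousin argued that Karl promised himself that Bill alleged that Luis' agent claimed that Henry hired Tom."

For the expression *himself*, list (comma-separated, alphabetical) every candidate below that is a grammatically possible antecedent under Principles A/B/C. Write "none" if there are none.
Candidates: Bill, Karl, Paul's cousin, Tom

*himself* is a reflexive; Principle A requires it to be bound within its binding domain — the clause headed by 'promised'.
— Bill: subject of the clause headed by 'alleged'; does not c-command the reflexive — cannot bind it (Principle A).
— Karl: subject of the clause headed by 'promised'; c-commands the reflexive within its binding domain — allowed (Principle A).
— Paul's cousin: subject of the matrix clause; c-commands the reflexive but lies outside its binding domain — cannot bind it (Principle A).
— Tom: object of the clause headed by 'hired'; does not c-command the reflexive — cannot bind it (Principle A).

Karl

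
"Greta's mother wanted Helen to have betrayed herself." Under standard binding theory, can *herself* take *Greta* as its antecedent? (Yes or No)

*herself* is a reflexive; Principle A requires it to be bound within its binding domain — the clause headed by 'betrayed'.
— Greta: possessor inside the subject DP of the matrix clause; does not c-command the reflexive — cannot bind it (Principle A).

No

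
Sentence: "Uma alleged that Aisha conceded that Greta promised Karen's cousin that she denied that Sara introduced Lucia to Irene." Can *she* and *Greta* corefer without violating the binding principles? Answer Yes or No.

*Greta* is an R-expression; Principle C requires it to be free (not bound by any c-commanding expression).
— she: subject of the clause headed by 'denied'; the pronoun does not c-command the R-expression — coreference allowed.

Yes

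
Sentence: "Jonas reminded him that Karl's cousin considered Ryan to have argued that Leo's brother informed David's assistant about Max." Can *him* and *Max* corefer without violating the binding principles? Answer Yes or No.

No

*Max* is an R-expression; Principle C requires it to be free (not bound by any c-commanding expression).
— him: object of the matrix clause; the pronoun c-commands the R-expression — coreference blocked (Principle C).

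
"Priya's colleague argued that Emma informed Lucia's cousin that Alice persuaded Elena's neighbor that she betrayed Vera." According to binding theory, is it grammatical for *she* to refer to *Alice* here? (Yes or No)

*Alice* is an R-expression; Principle C requires it to be free (not bound by any c-commanding expression).
— she: subject of the clause headed by 'betrayed'; the pronoun does not c-command the R-expression — coreference allowed.

Yes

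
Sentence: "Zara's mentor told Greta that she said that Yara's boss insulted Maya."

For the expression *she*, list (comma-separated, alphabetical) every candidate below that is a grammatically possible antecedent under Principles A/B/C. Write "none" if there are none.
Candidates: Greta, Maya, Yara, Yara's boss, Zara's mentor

*she* is a pronoun; Principle B requires it to be free in its binding domain — the clause headed by 'said'.
— Greta: object of the matrix clause; c-commands the pronoun but lies outside its binding domain — allowed.
— Maya: object of the clause headed by 'insulted'; is c-commanded by the pronoun; coreference would bind this R-expression — blocked (Principle C).
— Yara: possessor inside the subject DP of the clause headed by 'insulted'; is c-commanded by the pronoun; coreference would bind this R-expression — blocked (Principle C).
— Yara's boss: subject of the clause headed by 'insulted'; is c-commanded by the pronoun; coreference would bind this R-expression — blocked (Principle C).
— Zara's mentor: subject of the matrix clause; c-commands the pronoun but lies outside its binding domain — allowed.

Greta, Zara's mentor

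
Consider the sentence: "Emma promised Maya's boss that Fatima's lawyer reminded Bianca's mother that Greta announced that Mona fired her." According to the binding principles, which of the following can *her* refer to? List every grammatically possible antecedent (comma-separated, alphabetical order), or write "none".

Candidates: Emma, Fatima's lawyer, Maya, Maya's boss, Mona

*her* is a pronoun; Principle B requires it to be free in its binding domain — the clause headed by 'fired'.
— Emma: subject of the matrix clause; c-commands the pronoun but lies outside its binding domain — allowed.
— Fatima's lawyer: subject of the clause headed by 'reminded'; c-commands the pronoun but lies outside its binding domain — allowed.
— Maya: possessor inside the object DP of the matrix clause; does not c-command the pronoun — Principle B does not apply; allowed.
— Maya's boss: object of the matrix clause; c-commands the pronoun but lies outside its binding domain — allowed.
— Mona: subject of the clause headed by 'fired'; c-commands the pronoun within its binding domain — blocked (Principle B).

Emma, Fatima's lawyer, Maya, Maya's boss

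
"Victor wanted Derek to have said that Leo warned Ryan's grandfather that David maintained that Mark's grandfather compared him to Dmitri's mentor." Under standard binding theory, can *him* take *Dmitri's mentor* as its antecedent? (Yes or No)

No

*him* is a pronoun; Principle B requires it to be free in its binding domain — the clause headed by 'compared'.
— Dmitri's mentor: second object of the clause headed by 'compared'; is c-commanded by the pronoun; coreference would bind this R-expression — blocked (Principle C).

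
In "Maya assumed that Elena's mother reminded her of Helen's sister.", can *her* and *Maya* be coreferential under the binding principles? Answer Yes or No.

Yes

*Maya* is an R-expression; Principle C requires it to be free (not bound by any c-commanding expression).
— her: object of the clause headed by 'reminded'; the pronoun does not c-command the R-expression — coreference allowed.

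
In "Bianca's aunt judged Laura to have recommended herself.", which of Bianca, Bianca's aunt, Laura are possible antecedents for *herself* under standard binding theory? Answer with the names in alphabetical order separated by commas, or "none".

Laura

*herself* is a reflexive; Principle A requires it to be bound within its binding domain — the clause headed by 'recommended'.
— Bianca: possessor inside the subject DP of the matrix clause; does not c-command the reflexive — cannot bind it (Principle A).
— Bianca's aunt: subject of the matrix clause; c-commands the reflexive but lies outside its binding domain — cannot bind it (Principle A).
— Laura: subject of the clause headed by 'recommended'; c-commands the reflexive within its binding domain — allowed (Principle A).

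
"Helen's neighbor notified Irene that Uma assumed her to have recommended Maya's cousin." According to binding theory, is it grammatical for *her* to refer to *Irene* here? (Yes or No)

Yes

*Irene* is an R-expression; Principle C requires it to be free (not bound by any c-commanding expression).
— her: subject of the clause headed by 'recommended'; the pronoun does not c-command the R-expression — coreference allowed.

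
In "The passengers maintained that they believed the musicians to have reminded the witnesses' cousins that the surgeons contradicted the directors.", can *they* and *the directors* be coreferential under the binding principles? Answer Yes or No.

*the directors* is an R-expression; Principle C requires it to be free (not bound by any c-commanding expression).
— they: subject of the clause headed by 'believed'; the pronoun c-commands the R-expression — coreference blocked (Principle C).

No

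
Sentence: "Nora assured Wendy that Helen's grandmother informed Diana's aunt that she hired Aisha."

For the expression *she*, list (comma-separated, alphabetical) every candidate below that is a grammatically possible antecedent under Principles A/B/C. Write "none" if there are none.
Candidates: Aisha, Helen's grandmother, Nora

*she* is a pronoun; Principle B requires it to be free in its binding domain — the clause headed by 'hired'.
— Aisha: object of the clause headed by 'hired'; is c-commanded by the pronoun; coreference would bind this R-expression — blocked (Principle C).
— Helen's grandmother: subject of the clause headed by 'informed'; c-commands the pronoun but lies outside its binding domain — allowed.
— Nora: subject of the matrix clause; c-commands the pronoun but lies outside its binding domain — allowed.

Helen's grandmother, Nora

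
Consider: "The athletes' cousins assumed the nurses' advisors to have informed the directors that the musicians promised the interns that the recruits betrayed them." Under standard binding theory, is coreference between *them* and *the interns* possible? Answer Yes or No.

Yes

*the interns* is an R-expression; Principle C requires it to be free (not bound by any c-commanding expression).
— them: object of the clause headed by 'betrayed'; the pronoun does not c-command the R-expression — coreference allowed.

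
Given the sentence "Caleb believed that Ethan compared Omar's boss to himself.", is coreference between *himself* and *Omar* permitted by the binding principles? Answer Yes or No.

No

*himself* is a reflexive; Principle A requires it to be bound within its binding domain — the clause headed by 'compared'.
— Omar: possessor inside the object DP of the clause headed by 'compared'; does not c-command the reflexive — cannot bind it (Principle A).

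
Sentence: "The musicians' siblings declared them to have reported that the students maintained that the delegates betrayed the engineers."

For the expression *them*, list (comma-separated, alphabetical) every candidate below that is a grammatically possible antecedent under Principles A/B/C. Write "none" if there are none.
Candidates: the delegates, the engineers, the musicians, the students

the musicians

*them* is a pronoun; Principle B requires it to be free in its binding domain — the matrix clause.
— the delegates: subject of the clause headed by 'betrayed'; is c-commanded by the pronoun; coreference would bind this R-expression — blocked (Principle C).
— the engineers: object of the clause headed by 'betrayed'; is c-commanded by the pronoun; coreference would bind this R-expression — blocked (Principle C).
— the musicians: possessor inside the subject DP of the matrix clause; does not c-command the pronoun — Principle B does not apply; allowed.
— the students: subject of the clause headed by 'maintained'; is c-commanded by the pronoun; coreference would bind this R-expression — blocked (Principle C).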